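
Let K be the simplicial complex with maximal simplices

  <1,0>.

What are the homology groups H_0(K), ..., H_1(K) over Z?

H_0 ≅ Z,  H_1 = 0.

We work with the vertex ordering 0 < 1. The simplices of K, each written with vertices in increasing order, are:

  0-simplices (2): [0], [1]
  1-simplices (1): [0,1]

so the chain groups are C_0 ≅ Z^2, C_1 ≅ Z^1.

The boundary map ∂_1: C_1 → C_0 sends each edge [p,q] (with p < q) to q − p. For instance
  ∂[0,1] = [1] − [0].
This gives a 2×1 integer matrix of rank 1; reducing to Smith normal form yields diagonal entries (1).

From H_k ≅ ker(∂_k) / im(∂_{k+1}) we obtain:

  H_0: rank C_0 − rank ∂_1 = 2 − 1 = 1, and the invariant factors of ∂_1 are all 1, so H_0 ≅ Z.
  H_1: rank ker ∂_1 − rank ∂_2 = (1 − 1) − 0 = 0, and there is no ∂_2, so H_1 ≅ 0.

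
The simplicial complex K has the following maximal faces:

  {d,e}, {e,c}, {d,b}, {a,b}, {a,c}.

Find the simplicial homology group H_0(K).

We work with the vertex ordering a < b < c < d < e. The simplices of K, each written with vertices in increasing order, are:

  0-simplices (5): a, b, c, d, e
  1-simplices (5): ab, ac, bd, ce, de

so the chain groups are C_0 ≅ Z^5, C_1 ≅ Z^5.

∂_1: C_1 → C_0 sends each edge [p,q] (with p < q) to q − p.
The 5×5 boundary matrix has rank 4 and Smith normal form diag(1,1,1,1).

Reading off H_k = ker ∂_k / im ∂_{k+1}:

  H_0: rank C_0 − rank ∂_1 = 5 − 4 = 1, and the invariant factors of ∂_1 are all 1, so H_0 ≅ Z.

H_0 ≅ Z.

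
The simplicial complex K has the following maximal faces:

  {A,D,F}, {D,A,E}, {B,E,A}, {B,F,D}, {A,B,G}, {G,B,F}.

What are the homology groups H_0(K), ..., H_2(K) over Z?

H_0 = Z,  H_1 = Z,  H_2 = 0.

We work with the vertex ordering A < B < D < E < F < G. The simplices of K, each written with vertices in increasing order, are:

  0-simplices (6): A, B, D, E, F, G
  1-simplices (12): AB, AD, AE, AF, AG, BD, BE, BF, BG, DE, DF, FG
  2-simplices (6): ABE, ABG, ADE, ADF, BDF, BFG

Hence C_0 ≅ Z^6, C_1 ≅ Z^12, C_2 ≅ Z^6.

∂_1: C_1 → C_0 sends each edge [p,q] (with p < q) to q − p.
The resulting 6×12 matrix has rank 5, and its Smith normal form has invariant factors (1,1,1,1,1).

∂_2: C_2 → C_1 sends each 2-simplex [p,q,r] to [q,r] − [p,r] + [p,q]. For instance
  ∂ABE = BE − AE + AB,
  ∂ADF = DF − AF + AD.
The resulting 12×6 matrix has rank 6, and its Smith normal form has invariant factors (1,1,1,1,1,1).

From H_k ≅ ker(∂_k) / im(∂_{k+1}) we obtain:

  H_0: rank C_0 − rank ∂_1 = 6 − 5 = 1, and the invariant factors of ∂_1 are all 1, so H_0 = Z.
  H_1: rank ker ∂_1 − rank ∂_2 = (12 − 5) − 6 = 1, and the invariant factors of ∂_2 are all 1, so H_1 = Z.
  H_2: rank ker ∂_2 − rank ∂_3 = (6 − 6) − 0 = 0, and there is no ∂_3, so H_2 = 0.

(K is a triangulation of the cylinder S^1 x I.)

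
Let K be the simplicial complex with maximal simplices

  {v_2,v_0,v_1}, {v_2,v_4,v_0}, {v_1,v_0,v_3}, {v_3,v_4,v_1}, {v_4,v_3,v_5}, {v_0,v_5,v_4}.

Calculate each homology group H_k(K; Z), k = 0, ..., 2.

H_0 ≅ Z,  H_1 ≅ Z,  H_2 = 0.

Order the vertices as v_0 < v_1 < v_2 < v_3 < v_4 < v_5. Listing each simplex with vertices in this order, K has dimension 2 with simplices:

  0-simplices (6): [v_0], [v_1], [v_2], [v_3], [v_4], [v_5]
  1-simplices (12): [v_0,v_1], [v_0,v_2], [v_0,v_3], [v_0,v_4], [v_0,v_5], [v_1,v_2], [v_1,v_3], [v_1,v_4], [v_2,v_4], [v_3,v_4], [v_3,v_5], [v_4,v_5]
  2-simplices (6): [v_0,v_1,v_2], [v_0,v_1,v_3], [v_0,v_2,v_4], [v_0,v_4,v_5], [v_1,v_3,v_4], [v_3,v_4,v_5]

Hence C_0 ≅ Z^6, C_1 ≅ Z^12, C_2 ≅ Z^6.

The boundary map ∂_1: C_1 → C_0 sends each edge [p,q] (with p < q) to q − p. For instance
  ∂[v_3,v_4] = [v_4] − [v_3].
As a 6×12 matrix over Z this has rank 5, with invariant factors (1,1,1,1,1).

∂_2: C_2 → C_1 maps a triangle to the signed sum of its edges. For instance
  ∂[v_3,v_4,v_5] = [v_4,v_5] − [v_3,v_5] + [v_3,v_4],
  ∂[v_0,v_1,v_3] = [v_1,v_3] − [v_0,v_3] + [v_0,v_1].
This gives a 12×6 integer matrix of rank 6; reducing to Smith normal form yields diagonal entries (1,1,1,1,1,1).

Now H_k = ker ∂_k / im ∂_{k+1}, so:

  H_0: rank C_0 − rank ∂_1 = 6 − 5 = 1, and the invariant factors of ∂_1 are all 1, so H_0 ≅ Z.
  H_1: rank ker ∂_1 − rank ∂_2 = (12 − 5) − 6 = 1, and the invariant factors of ∂_2 are all 1, so H_1 ≅ Z.
  H_2: rank ker ∂_2 − rank ∂_3 = (6 − 6) − 0 = 0, and there is no ∂_3, so H_2 ≅ 0.

As a check, the Euler characteristic is 6 − 12 + 6 = 0, which agrees with 1 − 1 + 0 = 0.
(K is a triangulation of the cylinder S^1 x I.)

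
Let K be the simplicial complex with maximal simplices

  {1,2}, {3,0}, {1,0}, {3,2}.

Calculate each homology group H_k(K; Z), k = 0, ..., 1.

H_0 ≅ Z,  H_1 ≅ Z.

Order the vertices as 0 < 1 < 2 < 3. Listing each simplex with vertices in this order, K has dimension 1 with simplices:

  0-simplices (4): [0], [1], [2], [3]
  1-simplices (4): [0,1], [0,3], [1,2], [2,3]

Hence C_0 ≅ Z^4, C_1 ≅ Z^4.

Boundary ∂_1: C_1 → C_0 maps an edge to its endpoints' difference, ∂[p,q] = q − p.
This gives a 4×4 integer matrix of rank 3; reducing to Smith normal form yields diagonal entries (1,1,1).

From H_k ≅ ker(∂_k) / im(∂_{k+1}) we obtain:

  H_0: rank C_0 − rank ∂_1 = 4 − 3 = 1, and the invariant factors of ∂_1 are all 1, so H_0 ≅ Z.
  H_1: rank ker ∂_1 − rank ∂_2 = (4 − 3) − 0 = 1, and there is no ∂_2, so H_1 ≅ Z.

(K is a triangulation of the circle S^1.)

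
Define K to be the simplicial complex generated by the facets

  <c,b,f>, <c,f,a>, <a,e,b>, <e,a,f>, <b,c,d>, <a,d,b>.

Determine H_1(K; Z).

H_1 ≅ Z.

Fix the vertex order a < b < c < d < e < f and write every simplex with vertices in increasing order. Then dim K = 2 and the simplices of K are:

  0-simplices (6): a, b, c, d, e, f
  1-simplices (12): ab, ac, ad, ae, af, bc, bd, be, bf, cd, cf, ef
  2-simplices (6): abd, abe, acf, aef, bcd, bcf

so the chain groups are C_0 ≅ Z^6, C_1 ≅ Z^12, C_2 ≅ Z^6.

∂_1: C_1 → C_0 is given by ∂[p,q] = [q] − [p].
This gives a 6×12 integer matrix of rank 5; reducing to Smith normal form yields diagonal entries (1,1,1,1,1).

Boundary ∂_2: C_2 → C_1 acts by ∂[p,q,r] = [q,r] − [p,r] + [p,q]. For instance
  ∂bcd = cd − bd + bc,
  ∂bcf = cf − bf + bc.
As a 12×6 matrix over Z this has rank 6, with invariant factors (1,1,1,1,1,1).

Computing H_k = (kernel of ∂_k) / (image of ∂_{k+1}):

  H_1: rank ker ∂_1 − rank ∂_2 = (12 − 5) − 6 = 1, and the invariant factors of ∂_2 are all 1, so H_1 ≅ Z.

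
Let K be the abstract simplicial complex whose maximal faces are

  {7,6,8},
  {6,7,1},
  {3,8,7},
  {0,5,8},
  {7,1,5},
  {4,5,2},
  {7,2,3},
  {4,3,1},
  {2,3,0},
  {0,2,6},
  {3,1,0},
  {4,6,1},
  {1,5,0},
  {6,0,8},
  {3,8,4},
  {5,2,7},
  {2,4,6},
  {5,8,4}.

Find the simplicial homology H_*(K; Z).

H_0 ≅ Z,  H_1 ≅ Z^2,  H_2 ≅ Z.

Take the total order 0 < 1 < 2 < 3 < 4 < 5 < 6 < 7 < 8 on the vertex set. Then K (dimension 2) consists of the simplices:

  0-simplices (9): [0], [1], [2], [3], [4], [5], [6], [7], [8]
  1-simplices (27): (27 of them)
  2-simplices (18): [0,1,3], [0,1,5], [0,2,3], [0,2,6], [0,5,8], [0,6,8], [1,3,4], [1,4,6], [1,5,7], [1,6,7], [2,3,7], [2,4,5], [2,4,6], [2,5,7], [3,4,8], [3,7,8], [4,5,8], [6,7,8]

so the chain groups are C_0 ≅ Z^9, C_1 ≅ Z^27, C_2 ≅ Z^18.

The boundary map ∂_1: C_1 → C_0 maps an edge to its endpoints' difference, ∂[p,q] = q − p. For instance
  ∂[0,8] = [8] − [0].
The 9×27 boundary matrix has rank 8 and Smith normal form diag(1,1,1,1,1,1,1,1).

The boundary map ∂_2: C_2 → C_1 maps a triangle to the signed sum of its edges. For instance
  ∂[3,7,8] = [7,8] − [3,8] + [3,7],
  ∂[0,6,8] = [6,8] − [0,8] + [0,6].
The 27×18 boundary matrix has rank 17 and Smith normal form diag(1,1,1,1,1,1,1,1,1,1,1,1,1,1,1,1,1).

From H_k ≅ ker(∂_k) / im(∂_{k+1}) we obtain:

  H_0: rank C_0 − rank ∂_1 = 9 − 8 = 1, and the invariant factors of ∂_1 are all 1, so H_0 ≅ Z.
  H_1: rank ker ∂_1 − rank ∂_2 = (27 − 8) − 17 = 2, and the invariant factors of ∂_2 are all 1, so H_1 ≅ Z^2.
  H_2: rank ker ∂_2 − rank ∂_3 = (18 − 17) − 0 = 1, and there is no ∂_3, so H_2 ≅ Z.

(K is a triangulation of the torus T^2.)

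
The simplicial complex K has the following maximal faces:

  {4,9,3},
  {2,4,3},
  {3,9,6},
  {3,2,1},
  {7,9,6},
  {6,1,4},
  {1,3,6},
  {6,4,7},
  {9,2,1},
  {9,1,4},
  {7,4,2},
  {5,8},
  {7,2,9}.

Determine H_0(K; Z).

Order the vertices as 1 < 2 < 3 < 4 < 5 < 6 < 7 < 8 < 9. Listing each simplex with vertices in this order, K has dimension 2 with simplices:

  0-simplices (9): [1], [2], [3], [4], [5], [6], [7], [8], [9]
  1-simplices (19): [1,2], [1,3], [1,4], [1,6], [1,9], [2,3], [2,4], [2,7], [2,9], [3,4], [3,6], [3,9], [4,6], [4,7], [4,9], [5,8], [6,7], [6,9], [7,9]
  2-simplices (12): [1,2,3], [1,2,9], [1,3,6], [1,4,6], [1,4,9], [2,3,4], [2,4,7], [2,7,9], [3,4,9], [3,6,9], [4,6,7], [6,7,9]

so the chain groups are C_0 ≅ Z^9, C_1 ≅ Z^19, C_2 ≅ Z^12.

Boundary ∂_1: C_1 → C_0 maps an edge to its endpoints' difference, ∂[p,q] = q − p. For instance
  ∂[4,7] = [7] − [4].
The 9×19 boundary matrix has rank 7 and Smith normal form diag(1,1,1,1,1,1,1).

∂_2: C_2 → C_1 acts by ∂[p,q,r] = [q,r] − [p,r] + [p,q]. For instance
  ∂[3,6,9] = [6,9] − [3,9] + [3,6],
  ∂[2,7,9] = [7,9] − [2,9] + [2,7].
This gives a 19×12 integer matrix of rank 12; reducing to Smith normal form yields diagonal entries (1,1,1,1,1,1,1,1,1,1,1,2).

Computing H_k = (kernel of ∂_k) / (image of ∂_{k+1}):

  H_0: rank C_0 − rank ∂_1 = 9 − 7 = 2, and the invariant factors of ∂_1 are all 1, so H_0 ≅ Z^2.

H_0 ≅ Z^2.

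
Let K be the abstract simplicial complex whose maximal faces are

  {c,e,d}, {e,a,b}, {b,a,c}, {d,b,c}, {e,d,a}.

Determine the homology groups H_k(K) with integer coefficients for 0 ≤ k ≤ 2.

Fix the vertex order a < b < c < d < e and write every simplex with vertices in increasing order. Then dim K = 2 and the simplices of K are:

  0-simplices (5): a, b, c, d, e
  1-simplices (10): ab, ac, ad, ae, bc, bd, be, cd, ce, de
  2-simplices (5): abc, abe, ade, bcd, cde

Hence C_0 ≅ Z^5, C_1 ≅ Z^10, C_2 ≅ Z^5.

∂_1: C_1 → C_0 sends each edge [p,q] (with p < q) to q − p. For instance
  ∂cd = d − c.
As a 5×10 matrix over Z this has rank 4, with invariant factors (1,1,1,1).

The boundary map ∂_2: C_2 → C_1 maps a triangle to the signed sum of its edges. For instance
  ∂abc = bc − ac + ab,
  ∂abe = be − ae + ab.
This gives a 10×5 integer matrix of rank 5; reducing to Smith normal form yields diagonal entries (1,1,1,1,1).

From H_k ≅ ker(∂_k) / im(∂_{k+1}) we obtain:

  H_0: rank C_0 − rank ∂_1 = 5 − 4 = 1, and the invariant factors of ∂_1 are all 1, so H_0 ≅ Z.
  H_1: rank ker ∂_1 − rank ∂_2 = (10 − 4) − 5 = 1, and the invariant factors of ∂_2 are all 1, so H_1 ≅ Z.
  H_2: rank ker ∂_2 − rank ∂_3 = (5 − 5) − 0 = 0, and there is no ∂_3, so H_2 ≅ 0.

As a check, the Euler characteristic is 5 − 10 + 5 = 0, which agrees with 1 − 1 + 0 = 0.

H_0 ≅ Z,  H_1 ≅ Z,  H_2 = 0.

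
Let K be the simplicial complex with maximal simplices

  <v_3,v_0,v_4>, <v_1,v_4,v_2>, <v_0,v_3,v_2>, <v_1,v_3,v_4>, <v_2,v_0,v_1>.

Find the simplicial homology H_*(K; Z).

H_0 = Z,  H_1 = Z,  H_2 = 0.

Take the total order v_0 < v_1 < v_2 < v_3 < v_4 on the vertex set. Then K (dimension 2) consists of the simplices:

  0-simplices (5): [v_0], [v_1], [v_2], [v_3], [v_4]
  1-simplices (10): [v_0,v_1], [v_0,v_2], [v_0,v_3], [v_0,v_4], [v_1,v_2], [v_1,v_3], [v_1,v_4], [v_2,v_3], [v_2,v_4], [v_3,v_4]
  2-simplices (5): [v_0,v_1,v_2], [v_0,v_2,v_3], [v_0,v_3,v_4], [v_1,v_2,v_4], [v_1,v_3,v_4]

Hence C_0 ≅ Z^5, C_1 ≅ Z^10, C_2 ≅ Z^5.

The boundary map ∂_1: C_1 → C_0 is given by ∂[p,q] = [q] − [p]. For instance
  ∂[v_1,v_3] = [v_3] − [v_1].
The resulting 5×10 matrix has rank 4, and its Smith normal form has invariant factors (1,1,1,1).

The boundary map ∂_2: C_2 → C_1 maps a triangle to the signed sum of its edges. For instance
  ∂[v_0,v_3,v_4] = [v_3,v_4] − [v_0,v_4] + [v_0,v_3],
  ∂[v_0,v_2,v_3] = [v_2,v_3] − [v_0,v_3] + [v_0,v_2].
The resulting 10×5 matrix has rank 5, and its Smith normal form has invariant factors (1,1,1,1,1).

Computing H_k = (kernel of ∂_k) / (image of ∂_{k+1}):

  H_0: rank C_0 − rank ∂_1 = 5 − 4 = 1, and the invariant factors of ∂_1 are all 1, so H_0 ≅ Z.
  H_1: rank ker ∂_1 − rank ∂_2 = (10 − 4) − 5 = 1, and the invariant factors of ∂_2 are all 1, so H_1 ≅ Z.
  H_2: rank ker ∂_2 − rank ∂_3 = (5 − 5) − 0 = 0, and there is no ∂_3, so H_2 ≅ 0.

As a check, the Euler characteristic is 5 − 10 + 5 = 0, which agrees with 1 − 1 + 0 = 0.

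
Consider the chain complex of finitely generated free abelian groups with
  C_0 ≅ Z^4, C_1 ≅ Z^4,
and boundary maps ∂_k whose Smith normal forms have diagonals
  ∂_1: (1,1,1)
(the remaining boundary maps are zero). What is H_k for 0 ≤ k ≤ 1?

H_0: b_0 = 4 − 0 − 3 = 1; torsion from ∂_1 factors > 1: none. So H_0 = Z.
H_1: b_1 = 4 − 3 − 0 = 1; torsion from ∂_2 factors > 1: none. So H_1 = Z.

H_0 = Z,  H_1 = Z.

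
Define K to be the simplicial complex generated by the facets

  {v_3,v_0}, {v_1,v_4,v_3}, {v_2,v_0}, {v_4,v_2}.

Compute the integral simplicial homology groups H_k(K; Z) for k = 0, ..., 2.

H_0 ≅ Z,  H_1 ≅ Z,  H_2 = 0.

Take the total order v_0 < v_1 < v_2 < v_3 < v_4 on the vertex set. Then K (dimension 2) consists of the simplices:

  0-simplices (5): [v_0], [v_1], [v_2], [v_3], [v_4]
  1-simplices (6): [v_0,v_2], [v_0,v_3], [v_1,v_3], [v_1,v_4], [v_2,v_4], [v_3,v_4]
  2-simplices (1): [v_1,v_3,v_4]

Hence C_0 ≅ Z^5, C_1 ≅ Z^6, C_2 ≅ Z^1.

The boundary map ∂_1: C_1 → C_0 maps an edge to its endpoints' difference, ∂[p,q] = q − p. For instance
  ∂[v_1,v_3] = [v_3] − [v_1].
The 5×6 boundary matrix has rank 4 and Smith normal form diag(1,1,1,1).

The boundary map ∂_2: C_2 → C_1 acts by ∂[p,q,r] = [q,r] − [p,r] + [p,q]. For instance
  ∂[v_1,v_3,v_4] = [v_3,v_4] − [v_1,v_4] + [v_1,v_3].
This gives a 6×1 integer matrix of rank 1; reducing to Smith normal form yields diagonal entries (1).

Reading off H_k = ker ∂_k / im ∂_{k+1}:

  H_0: rank C_0 − rank ∂_1 = 5 − 4 = 1, and the invariant factors of ∂_1 are all 1, so H_0 = Z.
  H_1: rank ker ∂_1 − rank ∂_2 = (6 − 4) − 1 = 1, and the invariant factors of ∂_2 are all 1, so H_1 = Z.
  H_2: rank ker ∂_2 − rank ∂_3 = (1 − 1) − 0 = 0, and there is no ∂_3, so H_2 = 0.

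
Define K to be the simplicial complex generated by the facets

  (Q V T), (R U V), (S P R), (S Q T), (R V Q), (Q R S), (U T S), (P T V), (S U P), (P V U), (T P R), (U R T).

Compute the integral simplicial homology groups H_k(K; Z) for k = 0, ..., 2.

H_0 ≅ Z,  H_1 ≅ Z_2,  H_2 = 0.

Take the total order P < Q < R < S < T < U < V on the vertex set. Then K (dimension 2) consists of the simplices:

  0-simplices (7): P, Q, R, S, T, U, V
  1-simplices (18): PR, PS, PT, PU, PV, QR, QS, QT, QV, RS, RT, RU, RV, ST, SU, TU, TV, UV
  2-simplices (12): PRS, PRT, PSU, PTV, PUV, QRS, QRV, QST, QTV, RTU, RUV, STU

Hence C_0 ≅ Z^7, C_1 ≅ Z^18, C_2 ≅ Z^12.

The boundary map ∂_1: C_1 → C_0 sends each edge [p,q] (with p < q) to q − p.
The 7×18 boundary matrix has rank 6 and Smith normal form diag(1,1,1,1,1,1).

The boundary map ∂_2: C_2 → C_1 maps a triangle to the signed sum of its edges. For instance
  ∂PRS = RS − PS + PR,
  ∂PTV = TV − PV + PT.
The resulting 18×12 matrix has rank 12, and its Smith normal form has invariant factors (1,1,1,1,1,1,1,1,1,1,1,2).

Computing H_k = (kernel of ∂_k) / (image of ∂_{k+1}):

  H_0: rank C_0 − rank ∂_1 = 7 − 6 = 1, and the invariant factors of ∂_1 are all 1, so H_0 = Z.
  H_1: rank ker ∂_1 − rank ∂_2 = (18 − 6) − 12 = 0, and ∂_2 has invariant factor 2 > 1, so H_1 = Z_2.
  H_2: rank ker ∂_2 − rank ∂_3 = (12 − 12) − 0 = 0, and there is no ∂_3, so H_2 = 0.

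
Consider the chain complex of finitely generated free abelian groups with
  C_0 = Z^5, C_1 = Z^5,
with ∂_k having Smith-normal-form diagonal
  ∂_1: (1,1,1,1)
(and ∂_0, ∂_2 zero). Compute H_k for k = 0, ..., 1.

H_0 = Z,  H_1 = Z.

H_0: b_0 = 5 − 0 − 4 = 1; torsion from ∂_1 factors > 1: none. So H_0 = Z.
H_1: b_1 = 5 − 4 − 0 = 1; torsion from ∂_2 factors > 1: none. So H_1 = Z.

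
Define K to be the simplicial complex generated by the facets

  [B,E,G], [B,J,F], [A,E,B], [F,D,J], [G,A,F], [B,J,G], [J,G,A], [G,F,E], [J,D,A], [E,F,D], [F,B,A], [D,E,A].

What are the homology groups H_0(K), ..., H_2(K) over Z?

Order the vertices as A < B < D < E < F < G < J. Listing each simplex with vertices in this order, K has dimension 2 with simplices:

  0-simplices (7): A, B, D, E, F, G, J
  1-simplices (18): AB, AD, AE, AF, AG, AJ, BE, BF, BG, BJ, DE, DF, DJ, EF, EG, FG, FJ, GJ
  2-simplices (12): ABE, ABF, ADE, ADJ, AFG, AGJ, BEG, BFJ, BGJ, DEF, DFJ, EFG

so the chain groups are C_0 ≅ Z^7, C_1 ≅ Z^18, C_2 ≅ Z^12.

The boundary map ∂_1: C_1 → C_0 is given by ∂[p,q] = [q] − [p]. For instance
  ∂BF = F − B.
This gives a 7×18 integer matrix of rank 6; reducing to Smith normal form yields diagonal entries (1,1,1,1,1,1).

Boundary ∂_2: C_2 → C_1 maps a triangle to the signed sum of its edges. For instance
  ∂AFG = FG − AG + AF,
  ∂BGJ = GJ − BJ + BG.
The resulting 18×12 matrix has rank 12, and its Smith normal form has invariant factors (1,1,1,1,1,1,1,1,1,1,1,2).

Now H_k = ker ∂_k / im ∂_{k+1}, so:

  H_0: rank C_0 − rank ∂_1 = 7 − 6 = 1, and the invariant factors of ∂_1 are all 1, so H_0 = Z.
  H_1: rank ker ∂_1 − rank ∂_2 = (18 − 6) − 12 = 0, and ∂_2 has invariant factor 2 > 1, so H_1 = Z/2Z.
  H_2: rank ker ∂_2 − rank ∂_3 = (12 − 12) − 0 = 0, and there is no ∂_3, so H_2 = 0.

As a check, the Euler characteristic is 7 − 18 + 12 = 1, which agrees with 1 − 0 + 0 = 1.

H_0 ≅ Z,  H_1 ≅ Z/2Z,  H_2 = 0.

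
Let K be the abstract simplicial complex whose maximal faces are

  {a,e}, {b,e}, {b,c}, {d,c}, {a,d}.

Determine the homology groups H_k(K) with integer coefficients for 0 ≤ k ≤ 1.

H_0 = Z,  H_1 = Z.

Fix the vertex order a < b < c < d < e and write every simplex with vertices in increasing order. Then dim K = 1 and the simplices of K are:

  0-simplices (5): a, b, c, d, e
  1-simplices (5): ad, ae, bc, be, cd

Hence C_0 ≅ Z^5, C_1 ≅ Z^5.

The boundary map ∂_1: C_1 → C_0 sends each edge [p,q] (with p < q) to q − p. For instance
  ∂bc = c − b.
The resulting 5×5 matrix has rank 4, and its Smith normal form has invariant factors (1,1,1,1).

From H_k ≅ ker(∂_k) / im(∂_{k+1}) we obtain:

  H_0: rank C_0 − rank ∂_1 = 5 − 4 = 1, and the invariant factors of ∂_1 are all 1, so H_0 = Z.
  H_1: rank ker ∂_1 − rank ∂_2 = (5 − 4) − 0 = 1, and there is no ∂_2, so H_1 = Z.

As a check, the Euler characteristic is 5 − 5 = 0, which agrees with 1 − 1 = 0.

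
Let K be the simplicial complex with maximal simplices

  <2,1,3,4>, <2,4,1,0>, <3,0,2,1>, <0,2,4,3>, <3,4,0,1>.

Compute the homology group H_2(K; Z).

H_2 ≅ 0.

Take the total order 0 < 1 < 2 < 3 < 4 on the vertex set. Then K (dimension 3) consists of the simplices:

  0-simplices (5): [0], [1], [2], [3], [4]
  1-simplices (10): [0,1], [0,2], [0,3], [0,4], [1,2], [1,3], [1,4], [2,3], [2,4], [3,4]
  2-simplices (10): [0,1,2], [0,1,3], [0,1,4], [0,2,3], [0,2,4], [0,3,4], [1,2,3], [1,2,4], [1,3,4], [2,3,4]
  3-simplices (5): [0,1,2,3], [0,1,2,4], [0,1,3,4], [0,2,3,4], [1,2,3,4]

Hence C_0 ≅ Z^5, C_1 ≅ Z^10, C_2 ≅ Z^10, C_3 ≅ Z^5.

∂_1: C_1 → C_0 is given by ∂[p,q] = [q] − [p]. For instance
  ∂[3,4] = [4] − [3].
The resulting 5×10 matrix has rank 4, and its Smith normal form has invariant factors (1,1,1,1).

∂_2: C_2 → C_1 maps a triangle to the signed sum of its edges. For instance
  ∂[1,3,4] = [3,4] − [1,4] + [1,3],
  ∂[1,2,3] = [2,3] − [1,3] + [1,2].
The resulting 10×10 matrix has rank 6, and its Smith normal form has invariant factors (1,1,1,1,1,1).

Boundary ∂_3: C_3 → C_2 sends each 3-simplex σ to the alternating sum Σ_i (−1)^i (σ with its i-th vertex removed). For instance
  ∂[0,1,2,3] = [1,2,3] − [0,2,3] + [0,1,3] − [0,1,2],
  ∂[1,2,3,4] = [2,3,4] − [1,3,4] + [1,2,4] − [1,2,3].
The resulting 10×5 matrix has rank 4, and its Smith normal form has invariant factors (1,1,1,1).

From H_k ≅ ker(∂_k) / im(∂_{k+1}) we obtain:

  H_2: rank ker ∂_2 − rank ∂_3 = (10 − 6) − 4 = 0, and the invariant factors of ∂_3 are all 1, so H_2 ≅ 0.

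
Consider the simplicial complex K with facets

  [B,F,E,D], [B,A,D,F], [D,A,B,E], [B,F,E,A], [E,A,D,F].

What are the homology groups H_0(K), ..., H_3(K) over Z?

H_0 = Z,  H_1 = 0,  H_2 = 0,  H_3 = Z.

K has 5 vertices, 10 edges, 10 triangles, 5 3-simplices.
rank ∂_0 = 0, rank ∂_1 = 4 ⇒ b_0 = 5 − 0 − 4 = 1; all invariant factors of ∂_1 are 1 so no torsion. So H_0 ≅ Z.
rank ∂_1 = 4, rank ∂_2 = 6 ⇒ b_1 = 10 − 4 − 6 = 0; all invariant factors of ∂_2 are 1 so no torsion. So H_1 ≅ 0.
rank ∂_2 = 6, rank ∂_3 = 4 ⇒ b_2 = 10 − 6 − 4 = 0; all invariant factors of ∂_3 are 1 so no torsion. So H_2 ≅ 0.
rank ∂_3 = 4, rank ∂_4 = 0 ⇒ b_3 = 5 − 4 − 0 = 1. So H_3 ≅ Z.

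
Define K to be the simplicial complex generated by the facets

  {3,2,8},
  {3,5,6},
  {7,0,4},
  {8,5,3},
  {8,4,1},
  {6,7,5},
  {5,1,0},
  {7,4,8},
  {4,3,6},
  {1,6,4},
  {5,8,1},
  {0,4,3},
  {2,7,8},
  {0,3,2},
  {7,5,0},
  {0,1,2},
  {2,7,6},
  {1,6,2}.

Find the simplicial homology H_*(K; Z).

Fix the vertex order 0 < 1 < 2 < 3 < 4 < 5 < 6 < 7 < 8 and write every simplex with vertices in increasing order. Then dim K = 2 and the simplices of K are:

  0-simplices (9): [0], [1], [2], [3], [4], [5], [6], [7], [8]
  1-simplices (27): (27 of them)
  2-simplices (18): [0,1,2], [0,1,5], [0,2,3], [0,3,4], [0,4,7], [0,5,7], [1,2,6], [1,4,6], [1,4,8], [1,5,8], [2,3,8], [2,6,7], [2,7,8], [3,4,6], [3,5,6], [3,5,8], [4,7,8], [5,6,7]

so the chain groups are C_0 ≅ Z^9, C_1 ≅ Z^27, C_2 ≅ Z^18.

The boundary map ∂_1: C_1 → C_0 is given by ∂[p,q] = [q] − [p].
The resulting 9×27 matrix has rank 8, and its Smith normal form has invariant factors (1,1,1,1,1,1,1,1).

∂_2: C_2 → C_1 maps a triangle to the signed sum of its edges. For instance
  ∂[2,6,7] = [6,7] − [2,7] + [2,6],
  ∂[0,4,7] = [4,7] − [0,7] + [0,4].
As a 27×18 matrix over Z this has rank 17, with invariant factors (1,1,1,1,1,1,1,1,1,1,1,1,1,1,1,1,1).

Now H_k = ker ∂_k / im ∂_{k+1}, so:

  H_0: rank C_0 − rank ∂_1 = 9 − 8 = 1, and the invariant factors of ∂_1 are all 1, so H_0 ≅ Z.
  H_1: rank ker ∂_1 − rank ∂_2 = (27 − 8) − 17 = 2, and the invariant factors of ∂_2 are all 1, so H_1 ≅ Z^2.
  H_2: rank ker ∂_2 − rank ∂_3 = (18 − 17) − 0 = 1, and there is no ∂_3, so H_2 ≅ Z.

(K is a triangulation of the torus T^2.)

H_0 ≅ Z,  H_1 ≅ Z^2,  H_2 ≅ Z.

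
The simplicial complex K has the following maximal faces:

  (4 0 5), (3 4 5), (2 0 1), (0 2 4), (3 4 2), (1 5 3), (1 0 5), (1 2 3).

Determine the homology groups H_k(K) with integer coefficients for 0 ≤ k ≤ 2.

Take the total order 0 < 1 < 2 < 3 < 4 < 5 on the vertex set. Then K (dimension 2) consists of the simplices:

  0-simplices (6): [0], [1], [2], [3], [4], [5]
  1-simplices (12): [0,1], [0,2], [0,4], [0,5], [1,2], [1,3], [1,5], [2,3], [2,4], [3,4], [3,5], [4,5]
  2-simplices (8): [0,1,2], [0,1,5], [0,2,4], [0,4,5], [1,2,3], [1,3,5], [2,3,4], [3,4,5]

so the chain groups are C_0 ≅ Z^6, C_1 ≅ Z^12, C_2 ≅ Z^8.

Boundary ∂_1: C_1 → C_0 is given by ∂[p,q] = [q] − [p].
This gives a 6×12 integer matrix of rank 5; reducing to Smith normal form yields diagonal entries (1,1,1,1,1).

The boundary map ∂_2: C_2 → C_1 sends each 2-simplex [p,q,r] to [q,r] − [p,r] + [p,q]. For instance
  ∂[0,1,2] = [1,2] − [0,2] + [0,1],
  ∂[0,4,5] = [4,5] − [0,5] + [0,4].
This gives a 12×8 integer matrix of rank 7; reducing to Smith normal form yields diagonal entries (1,1,1,1,1,1,1).

Now H_k = ker ∂_k / im ∂_{k+1}, so:

  H_0: rank C_0 − rank ∂_1 = 6 − 5 = 1, and the invariant factors of ∂_1 are all 1, so H_0 = Z.
  H_1: rank ker ∂_1 − rank ∂_2 = (12 − 5) − 7 = 0, and the invariant factors of ∂_2 are all 1, so H_1 = 0.
  H_2: rank ker ∂_2 − rank ∂_3 = (8 − 7) − 0 = 1, and there is no ∂_3, so H_2 = Z.

(K is a triangulation of the 2-sphere S^2.)

H_0 ≅ Z,  H_1 = 0,  H_2 ≅ Z.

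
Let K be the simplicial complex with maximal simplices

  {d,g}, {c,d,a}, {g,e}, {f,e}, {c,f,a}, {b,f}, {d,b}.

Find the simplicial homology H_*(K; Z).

We work with the vertex ordering a < b < c < d < e < f < g. The simplices of K, each written with vertices in increasing order, are:

  0-simplices (7): a, b, c, d, e, f, g
  1-simplices (10): ac, ad, af, bd, bf, cd, cf, dg, ef, eg
  2-simplices (2): acd, acf

so the chain groups are C_0 ≅ Z^7, C_1 ≅ Z^10, C_2 ≅ Z^2.

The boundary map ∂_1: C_1 → C_0 maps an edge to its endpoints' difference, ∂[p,q] = q − p.
The resulting 7×10 matrix has rank 6, and its Smith normal form has invariant factors (1,1,1,1,1,1).

Boundary ∂_2: C_2 → C_1 acts by ∂[p,q,r] = [q,r] − [p,r] + [p,q]. For instance
  ∂acd = cd − ad + ac,
  ∂acf = cf − af + ac.
As a 10×2 matrix over Z this has rank 2, with invariant factors (1,1).

Reading off H_k = ker ∂_k / im ∂_{k+1}:

  H_0: rank C_0 − rank ∂_1 = 7 − 6 = 1, and the invariant factors of ∂_1 are all 1, so H_0 = Z.
  H_1: rank ker ∂_1 − rank ∂_2 = (10 − 6) − 2 = 2, and the invariant factors of ∂_2 are all 1, so H_1 = Z^2.
  H_2: rank ker ∂_2 − rank ∂_3 = (2 − 2) − 0 = 0, and there is no ∂_3, so H_2 = 0.

As a check, the Euler characteristic is 7 − 10 + 2 = -1, which agrees with 1 − 2 + 0 = -1.

H_0 ≅ Z,  H_1 ≅ Z^2,  H_2 = 0.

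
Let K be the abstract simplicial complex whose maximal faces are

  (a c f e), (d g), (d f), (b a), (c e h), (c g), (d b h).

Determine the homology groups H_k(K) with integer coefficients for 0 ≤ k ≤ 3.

Take the total order a < b < c < d < e < f < g < h on the vertex set. Then K (dimension 3) consists of the simplices:

  0-simplices (8): a, b, c, d, e, f, g, h
  1-simplices (15): ab, ac, ae, af, bd, bh, ce, cf, cg, ch, df, dg, dh, ef, eh
  2-simplices (6): ace, acf, aef, bdh, cef, ceh
  3-simplices (1): acef

so the chain groups are C_0 ≅ Z^8, C_1 ≅ Z^15, C_2 ≅ Z^6, C_3 ≅ Z^1.

The boundary map ∂_1: C_1 → C_0 maps an edge to its endpoints' difference, ∂[p,q] = q − p.
The 8×15 boundary matrix has rank 7 and Smith normal form diag(1,1,1,1,1,1,1).

Boundary ∂_2: C_2 → C_1 maps a triangle to the signed sum of its edges. For instance
  ∂bdh = dh − bh + bd,
  ∂ceh = eh − ch + ce.
The resulting 15×6 matrix has rank 5, and its Smith normal form has invariant factors (1,1,1,1,1).

Boundary ∂_3: C_3 → C_2 sends each 3-simplex σ to the alternating sum Σ_i (−1)^i (σ with its i-th vertex removed). For instance
  ∂acef = cef − aef + acf − ace.
This gives a 6×1 integer matrix of rank 1; reducing to Smith normal form yields diagonal entries (1).

From H_k ≅ ker(∂_k) / im(∂_{k+1}) we obtain:

  H_0: rank C_0 − rank ∂_1 = 8 − 7 = 1, and the invariant factors of ∂_1 are all 1, so H_0 ≅ Z.
  H_1: rank ker ∂_1 − rank ∂_2 = (15 − 7) − 5 = 3, and the invariant factors of ∂_2 are all 1, so H_1 ≅ Z^3.
  H_2: rank ker ∂_2 − rank ∂_3 = (6 − 5) − 1 = 0, and the invariant factors of ∂_3 are all 1, so H_2 ≅ 0.
  H_3: rank ker ∂_3 − rank ∂_4 = (1 − 1) − 0 = 0, and there is no ∂_4, so H_3 ≅ 0.

H_0 = Z,  H_1 = Z^3,  H_2 = 0,  H_3 = 0.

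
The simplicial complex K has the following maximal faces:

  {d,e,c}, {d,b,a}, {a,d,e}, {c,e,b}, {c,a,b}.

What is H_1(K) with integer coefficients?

H_1 = Z.

Order the vertices as a < b < c < d < e. Listing each simplex with vertices in this order, K has dimension 2 with simplices:

  0-simplices (5): a, b, c, d, e
  1-simplices (10): ab, ac, ad, ae, bc, bd, be, cd, ce, de
  2-simplices (5): abc, abd, ade, bce, cde

Hence C_0 ≅ Z^5, C_1 ≅ Z^10, C_2 ≅ Z^5.

∂_1: C_1 → C_0 maps an edge to its endpoints' difference, ∂[p,q] = q − p. For instance
  ∂de = e − d.
The resulting 5×10 matrix has rank 4, and its Smith normal form has invariant factors (1,1,1,1).

Boundary ∂_2: C_2 → C_1 sends each 2-simplex [p,q,r] to [q,r] − [p,r] + [p,q]. For instance
  ∂ade = de − ae + ad,
  ∂cde = de − ce + cd.
The 10×5 boundary matrix has rank 5 and Smith normal form diag(1,1,1,1,1).

Now H_k = ker ∂_k / im ∂_{k+1}, so:

  H_1: rank ker ∂_1 − rank ∂_2 = (10 − 4) − 5 = 1, and the invariant factors of ∂_2 are all 1, so H_1 = Z.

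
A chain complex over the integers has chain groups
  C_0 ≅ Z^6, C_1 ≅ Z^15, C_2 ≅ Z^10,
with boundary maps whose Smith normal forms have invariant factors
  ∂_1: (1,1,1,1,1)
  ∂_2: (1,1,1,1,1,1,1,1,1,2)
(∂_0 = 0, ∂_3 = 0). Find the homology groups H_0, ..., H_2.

H_0: b_0 = 6 − 0 − 5 = 1; torsion from ∂_1 factors > 1: none. So H_0 = Z.
H_1: b_1 = 15 − 5 − 10 = 0; torsion from ∂_2 factors > 1: [2]. So H_1 = Z/2.
H_2: b_2 = 10 − 10 − 0 = 0; torsion from ∂_3 factors > 1: none. So H_2 = 0.

H_0 = Z,  H_1 = Z/2,  H_2 = 0.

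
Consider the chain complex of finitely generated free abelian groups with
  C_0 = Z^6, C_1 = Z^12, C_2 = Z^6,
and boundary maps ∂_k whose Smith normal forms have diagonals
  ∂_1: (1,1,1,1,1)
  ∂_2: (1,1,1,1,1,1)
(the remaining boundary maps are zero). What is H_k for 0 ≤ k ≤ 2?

H_0: b_0 = 6 − 0 − 5 = 1; torsion from ∂_1 factors > 1: none. So H_0 ≅ Z.
H_1: b_1 = 12 − 5 − 6 = 1; torsion from ∂_2 factors > 1: none. So H_1 ≅ Z.
H_2: b_2 = 6 − 6 − 0 = 0; torsion from ∂_3 factors > 1: none. So H_2 ≅ 0.

H_0 ≅ Z,  H_1 ≅ Z,  H_2 = 0.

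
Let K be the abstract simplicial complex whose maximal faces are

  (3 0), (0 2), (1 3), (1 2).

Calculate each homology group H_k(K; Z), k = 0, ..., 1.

H_0 ≅ Z,  H_1 ≅ Z.

We work with the vertex ordering 0 < 1 < 2 < 3. The simplices of K, each written with vertices in increasing order, are:

  0-simplices (4): [0], [1], [2], [3]
  1-simplices (4): [0,2], [0,3], [1,2], [1,3]

Hence C_0 ≅ Z^4, C_1 ≅ Z^4.

Boundary ∂_1: C_1 → C_0 is given by ∂[p,q] = [q] − [p]. For instance
  ∂[0,2] = [2] − [0].
The 4×4 boundary matrix has rank 3 and Smith normal form diag(1,1,1).

From H_k ≅ ker(∂_k) / im(∂_{k+1}) we obtain:

  H_0: rank C_0 − rank ∂_1 = 4 − 3 = 1, and the invariant factors of ∂_1 are all 1, so H_0 = Z.
  H_1: rank ker ∂_1 − rank ∂_2 = (4 − 3) − 0 = 1, and there is no ∂_2, so H_1 = Z.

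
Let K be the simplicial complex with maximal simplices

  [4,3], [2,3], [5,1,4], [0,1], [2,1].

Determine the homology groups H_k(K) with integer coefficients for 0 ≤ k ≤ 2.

Fix the vertex order 0 < 1 < 2 < 3 < 4 < 5 and write every simplex with vertices in increasing order. Then dim K = 2 and the simplices of K are:

  0-simplices (6): [0], [1], [2], [3], [4], [5]
  1-simplices (7): [0,1], [1,2], [1,4], [1,5], [2,3], [3,4], [4,5]
  2-simplices (1): [1,4,5]

Hence C_0 ≅ Z^6, C_1 ≅ Z^7, C_2 ≅ Z^1.

∂_1: C_1 → C_0 is given by ∂[p,q] = [q] − [p]. For instance
  ∂[1,4] = [4] − [1].
The resulting 6×7 matrix has rank 5, and its Smith normal form has invariant factors (1,1,1,1,1).

∂_2: C_2 → C_1 acts by ∂[p,q,r] = [q,r] − [p,r] + [p,q]. For instance
  ∂[1,4,5] = [4,5] − [1,5] + [1,4].
This gives a 7×1 integer matrix of rank 1; reducing to Smith normal form yields diagonal entries (1).

Now H_k = ker ∂_k / im ∂_{k+1}, so:

  H_0: rank C_0 − rank ∂_1 = 6 − 5 = 1, and the invariant factors of ∂_1 are all 1, so H_0 ≅ Z.
  H_1: rank ker ∂_1 − rank ∂_2 = (7 − 5) − 1 = 1, and the invariant factors of ∂_2 are all 1, so H_1 ≅ Z.
  H_2: rank ker ∂_2 − rank ∂_3 = (1 − 1) − 0 = 0, and there is no ∂_3, so H_2 ≅ 0.

H_0 = Z,  H_1 = Z,  H_2 = 0.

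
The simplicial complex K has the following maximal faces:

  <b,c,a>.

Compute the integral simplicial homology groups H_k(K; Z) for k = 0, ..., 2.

We work with the vertex ordering a < b < c. The simplices of K, each written with vertices in increasing order, are:

  0-simplices (3): a, b, c
  1-simplices (3): ab, ac, bc
  2-simplices (1): abc

so the chain groups are C_0 ≅ Z^3, C_1 ≅ Z^3, C_2 ≅ Z^1.

Boundary ∂_1: C_1 → C_0 maps an edge to its endpoints' difference, ∂[p,q] = q − p. For instance
  ∂ac = c − a.
The 3×3 boundary matrix has rank 2 and Smith normal form diag(1,1).

The boundary map ∂_2: C_2 → C_1 acts by ∂[p,q,r] = [q,r] − [p,r] + [p,q]. For instance
  ∂abc = bc − ac + ab.
As a 3×1 matrix over Z this has rank 1, with invariant factors (1).

From H_k ≅ ker(∂_k) / im(∂_{k+1}) we obtain:

  H_0: rank C_0 − rank ∂_1 = 3 − 2 = 1, and the invariant factors of ∂_1 are all 1, so H_0 = Z.
  H_1: rank ker ∂_1 − rank ∂_2 = (3 − 2) − 1 = 0, and the invariant factors of ∂_2 are all 1, so H_1 = 0.
  H_2: rank ker ∂_2 − rank ∂_3 = (1 − 1) − 0 = 0, and there is no ∂_3, so H_2 = 0.

H_0 = Z,  H_1 = 0,  H_2 = 0.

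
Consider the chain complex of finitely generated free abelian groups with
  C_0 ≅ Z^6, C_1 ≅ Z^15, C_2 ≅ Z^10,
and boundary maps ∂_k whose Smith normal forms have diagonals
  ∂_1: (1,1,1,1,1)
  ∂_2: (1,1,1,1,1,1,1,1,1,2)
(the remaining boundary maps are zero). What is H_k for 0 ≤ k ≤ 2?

H_0: b_0 = 6 − 0 − 5 = 1; torsion from ∂_1 factors > 1: none. So H_0 = Z.
H_1: b_1 = 15 − 5 − 10 = 0; torsion from ∂_2 factors > 1: [2]. So H_1 = Z/2.
H_2: b_2 = 10 − 10 − 0 = 0; torsion from ∂_3 factors > 1: none. So H_2 = 0.

H_0 = Z,  H_1 = Z/2,  H_2 = 0.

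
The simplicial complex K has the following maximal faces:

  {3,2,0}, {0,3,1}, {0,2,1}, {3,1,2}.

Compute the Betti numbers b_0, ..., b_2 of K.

b_0 = 1, b_1 = 0, b_2 = 1.

We work with the vertex ordering 0 < 1 < 2 < 3. The simplices of K, each written with vertices in increasing order, are:

  0-simplices (4): [0], [1], [2], [3]
  1-simplices (6): [0,1], [0,2], [0,3], [1,2], [1,3], [2,3]
  2-simplices (4): [0,1,2], [0,1,3], [0,2,3], [1,2,3]

giving chain groups C_0 ≅ Z^4, C_1 ≅ Z^6, C_2 ≅ Z^4.

∂_1: C_1 → C_0 maps an edge to its endpoints' difference, ∂[p,q] = q − p.
This gives a 4×6 integer matrix of rank 3; reducing to Smith normal form yields diagonal entries (1,1,1).

∂_2: C_2 → C_1 acts by ∂[p,q,r] = [q,r] − [p,r] + [p,q]. For instance
  ∂[1,2,3] = [2,3] − [1,3] + [1,2],
  ∂[0,1,3] = [1,3] − [0,3] + [0,1].
This gives a 6×4 integer matrix of rank 3; reducing to Smith normal form yields diagonal entries (1,1,1).

Now H_k = ker ∂_k / im ∂_{k+1}, so:

  H_0: rank C_0 − rank ∂_1 = 4 − 3 = 1, and the invariant factors of ∂_1 are all 1, so H_0 ≅ Z.
  H_1: rank ker ∂_1 − rank ∂_2 = (6 − 3) − 3 = 0, and the invariant factors of ∂_2 are all 1, so H_1 ≅ 0.
  H_2: rank ker ∂_2 − rank ∂_3 = (4 − 3) − 0 = 1, and there is no ∂_3, so H_2 ≅ Z.

(K is a triangulation of the 2-sphere S^2.)

Hence the Betti numbers are b_0 = 1, b_1 = 0, b_2 = 1.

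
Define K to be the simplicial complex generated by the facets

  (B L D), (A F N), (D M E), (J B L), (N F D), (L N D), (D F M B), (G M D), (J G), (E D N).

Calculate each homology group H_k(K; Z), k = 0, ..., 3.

Take the total order A < B < D < E < F < G < J < L < M < N on the vertex set. Then K (dimension 3) consists of the simplices:

  0-simplices (10): A, B, D, E, F, G, J, L, M, N
  1-simplices (21): AF, AN, BD, BF, BJ, BL, BM, DE, DF, DG, DL, DM, DN, EM, EN, FM, FN, GJ, GM, JL, LN
  2-simplices (12): AFN, BDF, BDL, BDM, BFM, BJL, DEM, DEN, DFM, DFN, DGM, DLN
  3-simplices (1): BDFM

giving chain groups C_0 ≅ Z^10, C_1 ≅ Z^21, C_2 ≅ Z^12, C_3 ≅ Z^1.

∂_1: C_1 → C_0 is given by ∂[p,q] = [q] − [p].
This gives a 10×21 integer matrix of rank 9; reducing to Smith normal form yields diagonal entries (1,1,1,1,1,1,1,1,1).

The boundary map ∂_2: C_2 → C_1 maps a triangle to the signed sum of its edges. For instance
  ∂DEM = EM − DM + DE,
  ∂DGM = GM − DM + DG.
The 21×12 boundary matrix has rank 11 and Smith normal form diag(1,1,1,1,1,1,1,1,1,1,1).

The boundary map ∂_3: C_3 → C_2 sends each 3-simplex σ to the alternating sum Σ_i (−1)^i (σ with its i-th vertex removed). For instance
  ∂BDFM = DFM − BFM + BDM − BDF.
The resulting 12×1 matrix has rank 1, and its Smith normal form has invariant factors (1).

From H_k ≅ ker(∂_k) / im(∂_{k+1}) we obtain:

  H_0: rank C_0 − rank ∂_1 = 10 − 9 = 1, and the invariant factors of ∂_1 are all 1, so H_0 ≅ Z.
  H_1: rank ker ∂_1 − rank ∂_2 = (21 − 9) − 11 = 1, and the invariant factors of ∂_2 are all 1, so H_1 ≅ Z.
  H_2: rank ker ∂_2 − rank ∂_3 = (12 − 11) − 1 = 0, and the invariant factors of ∂_3 are all 1, so H_2 ≅ 0.
  H_3: rank ker ∂_3 − rank ∂_4 = (1 − 1) − 0 = 0, and there is no ∂_4, so H_3 ≅ 0.

H_0 ≅ Z,  H_1 ≅ Z,  H_2 = 0,  H_3 = 0.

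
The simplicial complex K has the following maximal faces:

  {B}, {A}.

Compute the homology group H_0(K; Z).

H_0 = Z^2.

K has 2 vertices.
rank ∂_0 = 0, rank ∂_1 = 0 ⇒ b_0 = 2 − 0 − 0 = 2. So H_0 ≅ Z^2.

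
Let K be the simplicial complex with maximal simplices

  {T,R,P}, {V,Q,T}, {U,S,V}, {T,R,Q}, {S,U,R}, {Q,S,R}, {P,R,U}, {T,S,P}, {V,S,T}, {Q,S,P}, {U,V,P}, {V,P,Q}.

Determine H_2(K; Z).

K has 7 vertices, 18 edges, 12 triangles.
rank ∂_2 = 12, rank ∂_3 = 0 ⇒ b_2 = 12 − 12 − 0 = 0. So H_2 = 0.

H_2 ≅ 0.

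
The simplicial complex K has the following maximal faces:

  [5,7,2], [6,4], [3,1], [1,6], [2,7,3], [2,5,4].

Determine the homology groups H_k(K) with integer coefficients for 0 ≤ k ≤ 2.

Take the total order 1 < 2 < 3 < 4 < 5 < 6 < 7 on the vertex set. Then K (dimension 2) consists of the simplices:

  0-simplices (7): [1], [2], [3], [4], [5], [6], [7]
  1-simplices (10): [1,3], [1,6], [2,3], [2,4], [2,5], [2,7], [3,7], [4,5], [4,6], [5,7]
  2-simplices (3): [2,3,7], [2,4,5], [2,5,7]

Hence C_0 ≅ Z^7, C_1 ≅ Z^10, C_2 ≅ Z^3.

The boundary map ∂_1: C_1 → C_0 is given by ∂[p,q] = [q] − [p].
As a 7×10 matrix over Z this has rank 6, with invariant factors (1,1,1,1,1,1).

The boundary map ∂_2: C_2 → C_1 acts by ∂[p,q,r] = [q,r] − [p,r] + [p,q]. For instance
  ∂[2,5,7] = [5,7] − [2,7] + [2,5],
  ∂[2,3,7] = [3,7] − [2,7] + [2,3].
The resulting 10×3 matrix has rank 3, and its Smith normal form has invariant factors (1,1,1).

From H_k ≅ ker(∂_k) / im(∂_{k+1}) we obtain:

  H_0: rank C_0 − rank ∂_1 = 7 − 6 = 1, and the invariant factors of ∂_1 are all 1, so H_0 ≅ Z.
  H_1: rank ker ∂_1 − rank ∂_2 = (10 − 6) − 3 = 1, and the invariant factors of ∂_2 are all 1, so H_1 ≅ Z.
  H_2: rank ker ∂_2 − rank ∂_3 = (3 − 3) − 0 = 0, and there is no ∂_3, so H_2 ≅ 0.

H_0 = Z,  H_1 = Z,  H_2 = 0.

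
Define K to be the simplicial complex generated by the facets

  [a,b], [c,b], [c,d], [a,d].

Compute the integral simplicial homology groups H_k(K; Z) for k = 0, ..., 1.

H_0 ≅ Z,  H_1 ≅ Z.

Take the total order a < b < c < d on the vertex set. Then K (dimension 1) consists of the simplices:

  0-simplices (4): a, b, c, d
  1-simplices (4): ab, ad, bc, cd

so the chain groups are C_0 ≅ Z^4, C_1 ≅ Z^4.

Boundary ∂_1: C_1 → C_0 sends each edge [p,q] (with p < q) to q − p. For instance
  ∂ab = b − a.
As a 4×4 matrix over Z this has rank 3, with invariant factors (1,1,1).

Computing H_k = (kernel of ∂_k) / (image of ∂_{k+1}):

  H_0: rank C_0 − rank ∂_1 = 4 − 3 = 1, and the invariant factors of ∂_1 are all 1, so H_0 ≅ Z.
  H_1: rank ker ∂_1 − rank ∂_2 = (4 − 3) − 0 = 1, and there is no ∂_2, so H_1 ≅ Z.

As a check, the Euler characteristic is 4 − 4 = 0, which agrees with 1 − 1 = 0.
(K is a triangulation of the circle S^1.)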